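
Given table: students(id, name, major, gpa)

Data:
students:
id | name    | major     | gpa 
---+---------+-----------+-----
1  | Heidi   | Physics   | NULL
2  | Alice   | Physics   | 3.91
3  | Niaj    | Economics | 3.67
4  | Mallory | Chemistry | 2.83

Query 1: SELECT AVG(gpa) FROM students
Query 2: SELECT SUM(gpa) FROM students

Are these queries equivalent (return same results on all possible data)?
No, not equivalent

Query 1 returns: [(3.47,)]
Query 2 returns: [(10.41,)]

Reason: AVG vs SUM give different aggregate values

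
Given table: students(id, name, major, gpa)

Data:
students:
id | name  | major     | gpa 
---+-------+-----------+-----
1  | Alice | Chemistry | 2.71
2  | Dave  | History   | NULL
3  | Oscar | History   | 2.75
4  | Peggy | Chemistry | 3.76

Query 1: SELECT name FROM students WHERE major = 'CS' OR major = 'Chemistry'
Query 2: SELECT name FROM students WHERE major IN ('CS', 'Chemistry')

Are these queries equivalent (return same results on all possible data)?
Yes, equivalent

Both queries return: [('Alice',), ('Peggy',)]

Reason: OR vs IN are equivalent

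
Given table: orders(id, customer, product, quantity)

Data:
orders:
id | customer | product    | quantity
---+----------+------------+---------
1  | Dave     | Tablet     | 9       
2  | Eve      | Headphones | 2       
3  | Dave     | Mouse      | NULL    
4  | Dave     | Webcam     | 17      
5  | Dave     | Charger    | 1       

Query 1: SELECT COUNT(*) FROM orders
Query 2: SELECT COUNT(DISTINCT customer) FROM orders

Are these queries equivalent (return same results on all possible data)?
No, not equivalent

Query 1 returns: [(5,)]
Query 2 returns: [(2,)]

Reason: COUNT(*) counts rows, COUNT(DISTINCT customer) counts unique customers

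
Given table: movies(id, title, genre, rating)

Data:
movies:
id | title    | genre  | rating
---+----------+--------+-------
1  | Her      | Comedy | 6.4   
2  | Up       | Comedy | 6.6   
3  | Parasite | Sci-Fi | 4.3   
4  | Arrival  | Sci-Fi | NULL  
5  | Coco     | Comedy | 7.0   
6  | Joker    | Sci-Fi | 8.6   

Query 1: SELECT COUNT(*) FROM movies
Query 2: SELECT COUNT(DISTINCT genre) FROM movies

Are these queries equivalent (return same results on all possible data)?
No, not equivalent

Query 1 returns: [(6,)]
Query 2 returns: [(2,)]

Reason: COUNT(*) counts rows, COUNT(DISTINCT genre) counts unique genres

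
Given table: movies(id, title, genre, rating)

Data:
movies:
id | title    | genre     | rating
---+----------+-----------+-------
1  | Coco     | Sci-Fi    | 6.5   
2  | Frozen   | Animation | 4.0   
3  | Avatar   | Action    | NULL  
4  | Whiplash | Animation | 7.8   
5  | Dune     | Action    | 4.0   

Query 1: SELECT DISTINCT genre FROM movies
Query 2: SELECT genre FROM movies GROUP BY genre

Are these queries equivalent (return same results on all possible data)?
Yes, equivalent

Both queries return: [('Action',), ('Animation',), ('Sci-Fi',)]

Reason: Both get unique genres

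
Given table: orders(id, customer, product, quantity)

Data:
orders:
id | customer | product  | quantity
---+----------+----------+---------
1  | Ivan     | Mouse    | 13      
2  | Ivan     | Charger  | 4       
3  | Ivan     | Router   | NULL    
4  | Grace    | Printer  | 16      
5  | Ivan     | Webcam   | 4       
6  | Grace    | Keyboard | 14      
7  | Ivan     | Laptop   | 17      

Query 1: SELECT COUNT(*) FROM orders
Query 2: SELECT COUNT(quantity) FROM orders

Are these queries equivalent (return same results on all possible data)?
No, not equivalent

Query 1 returns: [(7,)]
Query 2 returns: [(6,)]

Reason: COUNT(*) includes NULLs, COUNT(column) excludes them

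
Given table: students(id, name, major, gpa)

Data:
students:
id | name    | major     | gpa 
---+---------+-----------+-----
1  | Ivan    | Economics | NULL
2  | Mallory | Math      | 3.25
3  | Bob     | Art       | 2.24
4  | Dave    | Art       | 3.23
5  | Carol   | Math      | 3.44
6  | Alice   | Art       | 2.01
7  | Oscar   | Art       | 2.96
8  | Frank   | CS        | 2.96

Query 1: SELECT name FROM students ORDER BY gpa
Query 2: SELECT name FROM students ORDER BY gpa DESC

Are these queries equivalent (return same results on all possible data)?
No, not equivalent

Query 1 returns: [('Ivan',), ('Alice',), ('Bob',), ('Oscar',), ('Frank',), ('Dave',), ('Mallory',), ('Carol',)]
Query 2 returns: [('Carol',), ('Mallory',), ('Dave',), ('Oscar',), ('Frank',), ('Bob',), ('Alice',), ('Ivan',)]

Reason: ASC vs DESC gives opposite ordering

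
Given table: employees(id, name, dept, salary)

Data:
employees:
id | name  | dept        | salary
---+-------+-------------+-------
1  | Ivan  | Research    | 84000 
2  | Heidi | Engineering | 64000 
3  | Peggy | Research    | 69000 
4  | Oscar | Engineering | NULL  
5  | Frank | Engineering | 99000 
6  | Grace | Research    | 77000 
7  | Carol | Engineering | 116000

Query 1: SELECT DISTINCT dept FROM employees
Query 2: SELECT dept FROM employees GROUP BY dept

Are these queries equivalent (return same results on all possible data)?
Yes, equivalent

Both queries return: [('Engineering',), ('Research',)]

Reason: Both get unique depts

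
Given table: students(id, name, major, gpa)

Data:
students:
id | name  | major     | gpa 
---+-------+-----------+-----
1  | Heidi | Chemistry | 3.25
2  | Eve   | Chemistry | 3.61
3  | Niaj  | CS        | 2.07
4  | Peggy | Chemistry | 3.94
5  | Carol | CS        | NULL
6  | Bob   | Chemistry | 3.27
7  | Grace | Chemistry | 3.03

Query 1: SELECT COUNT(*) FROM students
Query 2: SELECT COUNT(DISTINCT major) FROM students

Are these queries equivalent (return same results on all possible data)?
No, not equivalent

Query 1 returns: [(7,)]
Query 2 returns: [(2,)]

Reason: COUNT(*) counts rows, COUNT(DISTINCT major) counts unique majors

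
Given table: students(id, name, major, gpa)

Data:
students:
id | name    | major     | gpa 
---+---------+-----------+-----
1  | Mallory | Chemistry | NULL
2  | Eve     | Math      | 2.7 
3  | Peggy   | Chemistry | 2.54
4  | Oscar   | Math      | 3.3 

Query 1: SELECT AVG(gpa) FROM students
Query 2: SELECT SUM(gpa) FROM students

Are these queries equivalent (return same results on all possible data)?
No, not equivalent

Query 1 returns: [(2.8466666666666662,)]
Query 2 returns: [(8.54,)]

Reason: AVG vs SUM give different aggregate values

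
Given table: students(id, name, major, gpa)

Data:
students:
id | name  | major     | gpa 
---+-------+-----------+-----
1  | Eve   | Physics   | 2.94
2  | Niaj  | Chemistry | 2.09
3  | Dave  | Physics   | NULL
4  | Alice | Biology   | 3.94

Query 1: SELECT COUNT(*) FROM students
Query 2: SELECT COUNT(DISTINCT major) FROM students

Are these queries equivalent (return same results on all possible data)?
No, not equivalent

Query 1 returns: [(4,)]
Query 2 returns: [(3,)]

Reason: COUNT(*) counts rows, COUNT(DISTINCT major) counts unique majors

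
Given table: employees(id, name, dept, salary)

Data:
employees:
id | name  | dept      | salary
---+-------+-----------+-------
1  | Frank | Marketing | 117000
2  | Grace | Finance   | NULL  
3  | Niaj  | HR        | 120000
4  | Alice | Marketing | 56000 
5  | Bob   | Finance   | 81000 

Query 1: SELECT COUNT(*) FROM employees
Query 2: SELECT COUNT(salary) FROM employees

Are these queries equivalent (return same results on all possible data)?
No, not equivalent

Query 1 returns: [(5,)]
Query 2 returns: [(4,)]

Reason: COUNT(*) includes NULLs, COUNT(column) excludes them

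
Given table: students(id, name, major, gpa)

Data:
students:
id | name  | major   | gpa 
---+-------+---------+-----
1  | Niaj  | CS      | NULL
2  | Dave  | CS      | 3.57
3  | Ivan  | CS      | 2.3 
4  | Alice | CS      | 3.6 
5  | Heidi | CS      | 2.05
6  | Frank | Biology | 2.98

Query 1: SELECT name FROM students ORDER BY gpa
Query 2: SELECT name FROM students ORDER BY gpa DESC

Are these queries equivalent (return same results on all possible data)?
No, not equivalent

Query 1 returns: [('Niaj',), ('Heidi',), ('Ivan',), ('Frank',), ('Dave',), ('Alice',)]
Query 2 returns: [('Alice',), ('Dave',), ('Frank',), ('Ivan',), ('Heidi',), ('Niaj',)]

Reason: ASC vs DESC gives opposite ordering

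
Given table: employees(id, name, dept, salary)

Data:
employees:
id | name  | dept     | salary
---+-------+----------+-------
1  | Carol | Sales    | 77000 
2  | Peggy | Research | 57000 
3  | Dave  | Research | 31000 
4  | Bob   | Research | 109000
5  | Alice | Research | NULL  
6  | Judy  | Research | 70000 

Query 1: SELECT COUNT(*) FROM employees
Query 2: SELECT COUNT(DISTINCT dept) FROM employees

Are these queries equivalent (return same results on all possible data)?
No, not equivalent

Query 1 returns: [(6,)]
Query 2 returns: [(2,)]

Reason: COUNT(*) counts rows, COUNT(DISTINCT dept) counts unique depts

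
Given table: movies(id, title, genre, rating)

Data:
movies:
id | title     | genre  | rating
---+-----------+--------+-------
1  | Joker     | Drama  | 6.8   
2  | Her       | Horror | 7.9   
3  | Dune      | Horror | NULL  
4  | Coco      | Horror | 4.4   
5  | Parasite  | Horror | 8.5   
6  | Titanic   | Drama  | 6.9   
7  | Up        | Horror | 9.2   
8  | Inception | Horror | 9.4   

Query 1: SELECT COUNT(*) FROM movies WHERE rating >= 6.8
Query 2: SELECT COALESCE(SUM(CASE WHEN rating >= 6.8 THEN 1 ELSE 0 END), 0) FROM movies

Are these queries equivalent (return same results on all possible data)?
Yes, equivalent

Both queries return: [(6,)]

Reason: COUNT with WHERE vs conditional SUM (COALESCE handles empty-table NULL)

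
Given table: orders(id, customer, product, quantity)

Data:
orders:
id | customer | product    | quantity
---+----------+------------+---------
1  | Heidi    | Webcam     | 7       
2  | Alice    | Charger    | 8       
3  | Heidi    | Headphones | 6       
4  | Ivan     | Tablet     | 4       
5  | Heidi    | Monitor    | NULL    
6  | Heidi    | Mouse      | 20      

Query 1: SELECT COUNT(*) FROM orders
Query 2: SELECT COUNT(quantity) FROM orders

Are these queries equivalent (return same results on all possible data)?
No, not equivalent

Query 1 returns: [(6,)]
Query 2 returns: [(5,)]

Reason: COUNT(*) includes NULLs, COUNT(column) excludes them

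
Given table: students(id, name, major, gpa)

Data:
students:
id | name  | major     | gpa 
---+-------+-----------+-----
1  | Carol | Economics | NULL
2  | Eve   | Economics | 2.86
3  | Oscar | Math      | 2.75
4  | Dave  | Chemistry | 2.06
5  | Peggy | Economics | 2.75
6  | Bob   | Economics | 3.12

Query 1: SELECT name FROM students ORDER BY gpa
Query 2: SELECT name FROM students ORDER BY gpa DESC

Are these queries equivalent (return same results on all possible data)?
No, not equivalent

Query 1 returns: [('Carol',), ('Dave',), ('Oscar',), ('Peggy',), ('Eve',), ('Bob',)]
Query 2 returns: [('Bob',), ('Eve',), ('Oscar',), ('Peggy',), ('Dave',), ('Carol',)]

Reason: ASC vs DESC gives opposite ordering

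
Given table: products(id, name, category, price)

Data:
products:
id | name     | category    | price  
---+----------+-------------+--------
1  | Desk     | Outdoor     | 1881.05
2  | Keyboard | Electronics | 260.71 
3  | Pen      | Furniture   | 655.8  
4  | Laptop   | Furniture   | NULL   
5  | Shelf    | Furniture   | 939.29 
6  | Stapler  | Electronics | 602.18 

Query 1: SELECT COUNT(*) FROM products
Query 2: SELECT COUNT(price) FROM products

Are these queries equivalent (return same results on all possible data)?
No, not equivalent

Query 1 returns: [(6,)]
Query 2 returns: [(5,)]

Reason: COUNT(*) includes NULLs, COUNT(column) excludes them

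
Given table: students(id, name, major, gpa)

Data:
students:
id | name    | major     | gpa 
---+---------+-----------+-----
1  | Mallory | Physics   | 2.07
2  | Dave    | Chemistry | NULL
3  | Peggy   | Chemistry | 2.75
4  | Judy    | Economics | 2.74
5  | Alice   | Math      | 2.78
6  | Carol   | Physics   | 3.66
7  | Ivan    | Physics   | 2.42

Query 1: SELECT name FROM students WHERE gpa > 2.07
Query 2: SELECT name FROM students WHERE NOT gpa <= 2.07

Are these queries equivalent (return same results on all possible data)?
Yes, equivalent

Both queries return: [('Alice',), ('Carol',), ('Ivan',), ('Judy',), ('Peggy',)]

Reason: Both filter gpa > 2.07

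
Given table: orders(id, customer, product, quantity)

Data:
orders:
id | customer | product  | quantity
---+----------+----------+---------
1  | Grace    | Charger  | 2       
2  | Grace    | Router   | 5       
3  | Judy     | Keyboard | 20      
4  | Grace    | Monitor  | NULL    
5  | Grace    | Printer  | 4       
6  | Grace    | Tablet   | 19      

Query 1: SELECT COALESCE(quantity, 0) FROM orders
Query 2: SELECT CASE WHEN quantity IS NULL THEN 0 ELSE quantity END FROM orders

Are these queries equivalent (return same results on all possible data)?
Yes, equivalent

Both queries return: [(0,), (2,), (4,), (5,), (19,), (20,)]

Reason: COALESCE vs CASE for NULL handling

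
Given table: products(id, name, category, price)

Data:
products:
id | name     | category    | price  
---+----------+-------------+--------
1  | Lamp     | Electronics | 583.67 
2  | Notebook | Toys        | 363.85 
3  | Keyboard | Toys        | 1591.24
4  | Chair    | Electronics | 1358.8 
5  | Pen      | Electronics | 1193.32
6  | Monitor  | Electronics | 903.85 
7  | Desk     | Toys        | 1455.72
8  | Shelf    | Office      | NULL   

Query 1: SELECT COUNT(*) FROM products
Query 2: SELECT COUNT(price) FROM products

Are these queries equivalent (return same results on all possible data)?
No, not equivalent

Query 1 returns: [(8,)]
Query 2 returns: [(7,)]

Reason: COUNT(*) includes NULLs, COUNT(column) excludes them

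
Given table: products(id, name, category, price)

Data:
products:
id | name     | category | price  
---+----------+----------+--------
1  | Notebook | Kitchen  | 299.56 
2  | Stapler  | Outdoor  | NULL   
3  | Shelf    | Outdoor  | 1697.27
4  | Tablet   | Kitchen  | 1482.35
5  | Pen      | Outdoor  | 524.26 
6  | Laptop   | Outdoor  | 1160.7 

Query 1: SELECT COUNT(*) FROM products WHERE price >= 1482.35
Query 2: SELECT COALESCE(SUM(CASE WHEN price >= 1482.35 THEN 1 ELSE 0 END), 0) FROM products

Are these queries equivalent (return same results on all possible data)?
Yes, equivalent

Both queries return: [(2,)]

Reason: COUNT with WHERE vs conditional SUM (COALESCE handles empty-table NULL)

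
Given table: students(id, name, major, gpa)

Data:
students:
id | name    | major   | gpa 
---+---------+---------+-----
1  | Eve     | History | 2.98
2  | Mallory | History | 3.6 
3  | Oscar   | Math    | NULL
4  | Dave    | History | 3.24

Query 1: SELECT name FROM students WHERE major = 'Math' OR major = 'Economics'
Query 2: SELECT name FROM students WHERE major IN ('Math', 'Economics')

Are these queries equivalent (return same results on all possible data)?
Yes, equivalent

Both queries return: [('Oscar',)]

Reason: OR vs IN are equivalent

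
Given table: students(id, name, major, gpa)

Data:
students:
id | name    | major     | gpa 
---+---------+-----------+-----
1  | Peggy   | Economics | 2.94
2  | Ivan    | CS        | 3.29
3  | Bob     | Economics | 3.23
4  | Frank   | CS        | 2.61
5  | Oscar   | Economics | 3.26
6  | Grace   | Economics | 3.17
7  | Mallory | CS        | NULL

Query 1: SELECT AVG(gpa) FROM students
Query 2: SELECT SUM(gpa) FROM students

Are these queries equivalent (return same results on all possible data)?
No, not equivalent

Query 1 returns: [(3.0833333333333335,)]
Query 2 returns: [(18.5,)]

Reason: AVG vs SUM give different aggregate values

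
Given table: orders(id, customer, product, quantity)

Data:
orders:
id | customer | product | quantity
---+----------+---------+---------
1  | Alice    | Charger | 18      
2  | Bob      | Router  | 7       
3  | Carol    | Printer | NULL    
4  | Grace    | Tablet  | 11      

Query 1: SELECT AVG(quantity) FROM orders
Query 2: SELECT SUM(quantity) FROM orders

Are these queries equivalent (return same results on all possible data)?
No, not equivalent

Query 1 returns: [(12.0,)]
Query 2 returns: [(36,)]

Reason: AVG vs SUM give different aggregate values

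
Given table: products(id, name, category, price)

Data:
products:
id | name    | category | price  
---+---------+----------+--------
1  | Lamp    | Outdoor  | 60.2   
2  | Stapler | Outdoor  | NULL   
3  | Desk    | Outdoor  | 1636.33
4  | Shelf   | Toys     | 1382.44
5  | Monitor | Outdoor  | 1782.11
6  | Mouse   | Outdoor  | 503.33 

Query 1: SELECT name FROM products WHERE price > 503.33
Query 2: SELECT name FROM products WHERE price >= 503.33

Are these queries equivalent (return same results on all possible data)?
No, not equivalent

Query 1 returns: [('Desk',), ('Shelf',), ('Monitor',)]
Query 2 returns: [('Desk',), ('Shelf',), ('Monitor',), ('Mouse',)]

Reason: > vs >= gives different results when price = 503.33 exists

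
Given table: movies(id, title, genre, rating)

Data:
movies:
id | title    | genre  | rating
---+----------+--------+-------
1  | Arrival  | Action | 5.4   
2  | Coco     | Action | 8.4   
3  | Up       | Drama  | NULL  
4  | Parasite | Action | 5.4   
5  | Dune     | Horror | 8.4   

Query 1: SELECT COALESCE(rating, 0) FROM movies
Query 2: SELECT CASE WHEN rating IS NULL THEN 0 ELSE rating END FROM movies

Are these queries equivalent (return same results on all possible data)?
Yes, equivalent

Both queries return: [(0,), (5.4,), (5.4,), (8.4,), (8.4,)]

Reason: COALESCE vs CASE for NULL handling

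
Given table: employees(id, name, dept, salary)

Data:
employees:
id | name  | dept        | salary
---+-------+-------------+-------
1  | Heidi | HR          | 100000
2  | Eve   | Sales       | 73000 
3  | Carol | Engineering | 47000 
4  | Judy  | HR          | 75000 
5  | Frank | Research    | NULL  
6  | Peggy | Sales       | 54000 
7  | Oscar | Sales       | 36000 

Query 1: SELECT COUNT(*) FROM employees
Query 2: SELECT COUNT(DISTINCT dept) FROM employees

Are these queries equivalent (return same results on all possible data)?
No, not equivalent

Query 1 returns: [(7,)]
Query 2 returns: [(4,)]

Reason: COUNT(*) counts rows, COUNT(DISTINCT dept) counts unique depts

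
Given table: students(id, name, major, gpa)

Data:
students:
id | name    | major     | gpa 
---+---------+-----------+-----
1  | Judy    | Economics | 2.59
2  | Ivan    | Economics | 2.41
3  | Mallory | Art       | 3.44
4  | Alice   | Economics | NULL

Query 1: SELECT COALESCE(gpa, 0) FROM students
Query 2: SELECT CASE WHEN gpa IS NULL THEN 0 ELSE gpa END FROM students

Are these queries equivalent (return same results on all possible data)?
Yes, equivalent

Both queries return: [(0,), (2.41,), (2.59,), (3.44,)]

Reason: COALESCE vs CASE for NULL handling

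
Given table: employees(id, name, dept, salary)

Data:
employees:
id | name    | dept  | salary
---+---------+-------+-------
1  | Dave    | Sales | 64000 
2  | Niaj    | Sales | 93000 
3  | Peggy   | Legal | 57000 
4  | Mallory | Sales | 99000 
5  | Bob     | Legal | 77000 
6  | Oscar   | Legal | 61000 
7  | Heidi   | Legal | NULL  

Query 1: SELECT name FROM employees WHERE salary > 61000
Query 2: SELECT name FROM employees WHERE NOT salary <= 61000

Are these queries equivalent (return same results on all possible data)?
Yes, equivalent

Both queries return: [('Bob',), ('Dave',), ('Mallory',), ('Niaj',)]

Reason: Both filter salary > 61000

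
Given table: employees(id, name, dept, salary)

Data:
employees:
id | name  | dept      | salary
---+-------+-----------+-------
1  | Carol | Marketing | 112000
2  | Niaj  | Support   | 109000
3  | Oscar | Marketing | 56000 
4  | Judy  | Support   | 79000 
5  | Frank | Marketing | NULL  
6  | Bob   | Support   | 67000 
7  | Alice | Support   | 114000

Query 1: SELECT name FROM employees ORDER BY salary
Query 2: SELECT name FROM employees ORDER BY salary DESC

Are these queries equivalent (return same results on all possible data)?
No, not equivalent

Query 1 returns: [('Frank',), ('Oscar',), ('Bob',), ('Judy',), ('Niaj',), ('Carol',), ('Alice',)]
Query 2 returns: [('Alice',), ('Carol',), ('Niaj',), ('Judy',), ('Bob',), ('Oscar',), ('Frank',)]

Reason: ASC vs DESC gives opposite ordering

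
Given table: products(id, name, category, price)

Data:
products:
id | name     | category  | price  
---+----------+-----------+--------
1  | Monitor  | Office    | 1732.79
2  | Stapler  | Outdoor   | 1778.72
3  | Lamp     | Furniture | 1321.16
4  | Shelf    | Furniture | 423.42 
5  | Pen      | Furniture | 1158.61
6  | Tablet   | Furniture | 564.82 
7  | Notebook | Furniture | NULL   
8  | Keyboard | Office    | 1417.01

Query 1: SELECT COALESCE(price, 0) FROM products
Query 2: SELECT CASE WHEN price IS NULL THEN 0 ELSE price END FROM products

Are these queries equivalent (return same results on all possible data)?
Yes, equivalent

Both queries return: [(0,), (423.42,), (564.82,), (1158.61,), (1321.16,), (1417.01,), (1732.79,), (1778.72,)]

Reason: COALESCE vs CASE for NULL handling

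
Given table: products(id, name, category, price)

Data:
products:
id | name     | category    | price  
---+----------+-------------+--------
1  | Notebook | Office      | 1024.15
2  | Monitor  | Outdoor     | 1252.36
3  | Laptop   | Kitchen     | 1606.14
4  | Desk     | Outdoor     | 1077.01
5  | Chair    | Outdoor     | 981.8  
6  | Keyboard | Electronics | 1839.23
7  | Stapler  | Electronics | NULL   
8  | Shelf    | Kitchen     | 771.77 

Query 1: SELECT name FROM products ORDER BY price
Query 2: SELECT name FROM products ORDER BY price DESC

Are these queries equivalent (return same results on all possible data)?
No, not equivalent

Query 1 returns: [('Stapler',), ('Shelf',), ('Chair',), ('Notebook',), ('Desk',), ('Monitor',), ('Laptop',), ('Keyboard',)]
Query 2 returns: [('Keyboard',), ('Laptop',), ('Monitor',), ('Desk',), ('Notebook',), ('Chair',), ('Shelf',), ('Stapler',)]

Reason: ASC vs DESC gives opposite ordering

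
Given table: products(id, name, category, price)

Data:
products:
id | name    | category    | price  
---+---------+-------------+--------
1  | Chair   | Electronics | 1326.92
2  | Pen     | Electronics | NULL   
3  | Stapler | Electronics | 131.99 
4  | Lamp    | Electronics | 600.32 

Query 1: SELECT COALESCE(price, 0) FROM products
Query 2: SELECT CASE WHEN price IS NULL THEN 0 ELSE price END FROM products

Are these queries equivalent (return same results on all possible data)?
Yes, equivalent

Both queries return: [(0,), (131.99,), (600.32,), (1326.92,)]

Reason: COALESCE vs CASE for NULL handling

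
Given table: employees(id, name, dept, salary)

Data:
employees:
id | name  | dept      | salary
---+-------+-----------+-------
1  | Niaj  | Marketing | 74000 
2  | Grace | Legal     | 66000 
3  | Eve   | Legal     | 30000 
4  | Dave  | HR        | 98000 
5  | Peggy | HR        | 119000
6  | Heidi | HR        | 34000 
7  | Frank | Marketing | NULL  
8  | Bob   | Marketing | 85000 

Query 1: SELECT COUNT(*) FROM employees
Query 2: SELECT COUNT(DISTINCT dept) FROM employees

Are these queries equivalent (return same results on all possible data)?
No, not equivalent

Query 1 returns: [(8,)]
Query 2 returns: [(3,)]

Reason: COUNT(*) counts rows, COUNT(DISTINCT dept) counts unique depts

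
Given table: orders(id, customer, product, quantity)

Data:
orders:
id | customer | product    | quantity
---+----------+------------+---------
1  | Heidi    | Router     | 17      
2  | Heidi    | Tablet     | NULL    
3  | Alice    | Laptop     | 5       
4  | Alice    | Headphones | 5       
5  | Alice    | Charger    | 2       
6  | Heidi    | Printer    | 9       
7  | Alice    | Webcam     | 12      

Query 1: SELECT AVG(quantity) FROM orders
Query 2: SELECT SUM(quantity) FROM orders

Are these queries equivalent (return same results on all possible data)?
No, not equivalent

Query 1 returns: [(8.333333333333334,)]
Query 2 returns: [(50,)]

Reason: AVG vs SUM give different aggregate values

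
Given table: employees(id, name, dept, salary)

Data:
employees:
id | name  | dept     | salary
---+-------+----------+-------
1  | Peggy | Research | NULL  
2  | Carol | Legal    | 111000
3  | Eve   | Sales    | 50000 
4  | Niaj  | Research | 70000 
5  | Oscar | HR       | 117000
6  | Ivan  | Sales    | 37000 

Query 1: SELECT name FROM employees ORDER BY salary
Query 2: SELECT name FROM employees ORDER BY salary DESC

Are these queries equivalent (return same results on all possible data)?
No, not equivalent

Query 1 returns: [('Peggy',), ('Ivan',), ('Eve',), ('Niaj',), ('Carol',), ('Oscar',)]
Query 2 returns: [('Oscar',), ('Carol',), ('Niaj',), ('Eve',), ('Ivan',), ('Peggy',)]

Reason: ASC vs DESC gives opposite ordering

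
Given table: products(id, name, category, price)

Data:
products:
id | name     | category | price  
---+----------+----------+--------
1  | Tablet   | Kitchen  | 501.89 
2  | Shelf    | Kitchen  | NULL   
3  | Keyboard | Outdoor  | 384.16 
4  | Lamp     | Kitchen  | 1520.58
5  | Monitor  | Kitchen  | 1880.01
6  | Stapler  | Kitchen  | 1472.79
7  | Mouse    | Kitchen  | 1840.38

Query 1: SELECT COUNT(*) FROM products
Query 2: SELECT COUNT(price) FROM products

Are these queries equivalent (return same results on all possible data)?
No, not equivalent

Query 1 returns: [(7,)]
Query 2 returns: [(6,)]

Reason: COUNT(*) includes NULLs, COUNT(column) excludes them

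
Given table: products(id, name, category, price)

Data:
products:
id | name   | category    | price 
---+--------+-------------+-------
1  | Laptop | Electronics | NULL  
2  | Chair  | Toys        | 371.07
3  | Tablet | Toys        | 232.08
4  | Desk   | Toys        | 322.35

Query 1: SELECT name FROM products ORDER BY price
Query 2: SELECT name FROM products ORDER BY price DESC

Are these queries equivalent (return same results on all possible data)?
No, not equivalent

Query 1 returns: [('Laptop',), ('Tablet',), ('Desk',), ('Chair',)]
Query 2 returns: [('Chair',), ('Desk',), ('Tablet',), ('Laptop',)]

Reason: ASC vs DESC gives opposite ordering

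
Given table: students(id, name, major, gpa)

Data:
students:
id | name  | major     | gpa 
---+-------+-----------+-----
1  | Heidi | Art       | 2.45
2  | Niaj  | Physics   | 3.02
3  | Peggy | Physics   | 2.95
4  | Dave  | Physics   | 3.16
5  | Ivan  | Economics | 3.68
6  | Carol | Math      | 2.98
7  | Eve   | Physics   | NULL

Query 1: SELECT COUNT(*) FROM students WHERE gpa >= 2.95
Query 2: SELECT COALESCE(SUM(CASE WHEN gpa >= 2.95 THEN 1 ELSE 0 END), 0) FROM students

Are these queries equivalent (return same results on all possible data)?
Yes, equivalent

Both queries return: [(5,)]

Reason: COUNT with WHERE vs conditional SUM (COALESCE handles empty-table NULL)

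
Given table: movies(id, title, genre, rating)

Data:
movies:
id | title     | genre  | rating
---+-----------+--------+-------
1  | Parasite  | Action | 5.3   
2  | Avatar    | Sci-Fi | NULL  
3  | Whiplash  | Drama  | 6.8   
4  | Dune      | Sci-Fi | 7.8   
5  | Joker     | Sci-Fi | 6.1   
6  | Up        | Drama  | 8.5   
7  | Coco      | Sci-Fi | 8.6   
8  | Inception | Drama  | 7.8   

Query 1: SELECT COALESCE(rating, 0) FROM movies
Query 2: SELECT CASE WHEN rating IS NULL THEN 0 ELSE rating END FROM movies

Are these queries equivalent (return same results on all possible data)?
Yes, equivalent

Both queries return: [(0,), (5.3,), (6.1,), (6.8,), (7.8,), (7.8,), (8.5,), (8.6,)]

Reason: COALESCE vs CASE for NULL handling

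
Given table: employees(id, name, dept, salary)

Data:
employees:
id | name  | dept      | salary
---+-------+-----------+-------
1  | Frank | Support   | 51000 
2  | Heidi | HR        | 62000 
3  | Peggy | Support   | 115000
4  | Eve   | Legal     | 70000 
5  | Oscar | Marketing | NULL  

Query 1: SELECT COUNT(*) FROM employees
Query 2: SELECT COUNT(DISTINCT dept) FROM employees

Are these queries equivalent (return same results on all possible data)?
No, not equivalent

Query 1 returns: [(5,)]
Query 2 returns: [(4,)]

Reason: COUNT(*) counts rows, COUNT(DISTINCT dept) counts unique depts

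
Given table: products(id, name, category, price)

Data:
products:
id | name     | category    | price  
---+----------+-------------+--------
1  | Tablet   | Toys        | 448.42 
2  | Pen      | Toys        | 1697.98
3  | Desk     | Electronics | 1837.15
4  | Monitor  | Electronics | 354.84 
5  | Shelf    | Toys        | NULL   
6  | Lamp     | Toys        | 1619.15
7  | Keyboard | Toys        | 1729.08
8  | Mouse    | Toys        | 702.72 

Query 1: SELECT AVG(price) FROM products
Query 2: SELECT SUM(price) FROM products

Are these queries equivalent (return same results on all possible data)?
No, not equivalent

Query 1 returns: [(1198.4771428571428,)]
Query 2 returns: [(8389.34,)]

Reason: AVG vs SUM give different aggregate values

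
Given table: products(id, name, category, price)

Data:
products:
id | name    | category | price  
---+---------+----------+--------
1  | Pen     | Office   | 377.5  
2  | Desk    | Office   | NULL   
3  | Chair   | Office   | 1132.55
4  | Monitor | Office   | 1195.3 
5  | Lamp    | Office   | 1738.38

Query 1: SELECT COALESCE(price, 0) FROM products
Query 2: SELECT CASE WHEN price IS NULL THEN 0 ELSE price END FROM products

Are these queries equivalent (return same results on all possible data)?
Yes, equivalent

Both queries return: [(0,), (377.5,), (1132.55,), (1195.3,), (1738.38,)]

Reason: COALESCE vs CASE for NULL handling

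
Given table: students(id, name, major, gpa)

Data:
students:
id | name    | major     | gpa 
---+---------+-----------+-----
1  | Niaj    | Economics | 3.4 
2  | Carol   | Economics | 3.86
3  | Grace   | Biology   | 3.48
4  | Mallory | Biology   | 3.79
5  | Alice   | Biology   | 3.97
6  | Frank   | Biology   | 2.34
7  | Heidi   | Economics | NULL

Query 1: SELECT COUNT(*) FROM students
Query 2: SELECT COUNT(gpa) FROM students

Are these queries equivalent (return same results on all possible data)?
No, not equivalent

Query 1 returns: [(7,)]
Query 2 returns: [(6,)]

Reason: COUNT(*) includes NULLs, COUNT(column) excludes them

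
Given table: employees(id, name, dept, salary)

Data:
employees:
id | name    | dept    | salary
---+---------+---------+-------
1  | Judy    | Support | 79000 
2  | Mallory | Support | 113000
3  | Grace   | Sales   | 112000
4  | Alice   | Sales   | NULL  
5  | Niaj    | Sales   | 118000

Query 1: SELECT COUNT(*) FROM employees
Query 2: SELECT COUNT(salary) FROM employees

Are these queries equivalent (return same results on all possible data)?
No, not equivalent

Query 1 returns: [(5,)]
Query 2 returns: [(4,)]

Reason: COUNT(*) includes NULLs, COUNT(column) excludes them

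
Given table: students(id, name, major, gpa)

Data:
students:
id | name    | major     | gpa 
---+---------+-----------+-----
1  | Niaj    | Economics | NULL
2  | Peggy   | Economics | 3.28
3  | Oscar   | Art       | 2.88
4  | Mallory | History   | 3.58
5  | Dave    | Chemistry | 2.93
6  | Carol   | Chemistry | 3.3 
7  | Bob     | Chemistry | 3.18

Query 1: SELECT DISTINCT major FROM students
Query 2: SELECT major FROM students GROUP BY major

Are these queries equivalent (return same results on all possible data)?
Yes, equivalent

Both queries return: [('Art',), ('Chemistry',), ('Economics',), ('History',)]

Reason: Both get unique majors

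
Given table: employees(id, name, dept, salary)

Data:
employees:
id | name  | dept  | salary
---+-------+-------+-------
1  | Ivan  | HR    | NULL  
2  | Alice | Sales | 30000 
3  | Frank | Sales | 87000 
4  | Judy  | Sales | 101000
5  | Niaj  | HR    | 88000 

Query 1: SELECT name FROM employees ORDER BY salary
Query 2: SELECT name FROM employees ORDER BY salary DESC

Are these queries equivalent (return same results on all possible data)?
No, not equivalent

Query 1 returns: [('Ivan',), ('Alice',), ('Frank',), ('Niaj',), ('Judy',)]
Query 2 returns: [('Judy',), ('Niaj',), ('Frank',), ('Alice',), ('Ivan',)]

Reason: ASC vs DESC gives opposite ordering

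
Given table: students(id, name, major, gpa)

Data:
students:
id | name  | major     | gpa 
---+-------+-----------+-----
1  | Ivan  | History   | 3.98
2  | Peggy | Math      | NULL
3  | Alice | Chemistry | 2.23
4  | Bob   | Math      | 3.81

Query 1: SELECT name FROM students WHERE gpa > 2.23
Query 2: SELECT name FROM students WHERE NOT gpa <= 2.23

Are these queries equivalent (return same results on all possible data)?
Yes, equivalent

Both queries return: [('Bob',), ('Ivan',)]

Reason: Both filter gpa > 2.23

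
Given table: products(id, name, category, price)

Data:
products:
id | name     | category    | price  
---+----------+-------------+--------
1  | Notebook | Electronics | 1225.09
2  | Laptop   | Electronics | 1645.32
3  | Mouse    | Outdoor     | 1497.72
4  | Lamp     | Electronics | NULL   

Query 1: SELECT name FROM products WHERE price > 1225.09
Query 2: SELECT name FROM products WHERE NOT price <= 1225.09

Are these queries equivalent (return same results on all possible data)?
Yes, equivalent

Both queries return: [('Laptop',), ('Mouse',)]

Reason: Both filter price > 1225.09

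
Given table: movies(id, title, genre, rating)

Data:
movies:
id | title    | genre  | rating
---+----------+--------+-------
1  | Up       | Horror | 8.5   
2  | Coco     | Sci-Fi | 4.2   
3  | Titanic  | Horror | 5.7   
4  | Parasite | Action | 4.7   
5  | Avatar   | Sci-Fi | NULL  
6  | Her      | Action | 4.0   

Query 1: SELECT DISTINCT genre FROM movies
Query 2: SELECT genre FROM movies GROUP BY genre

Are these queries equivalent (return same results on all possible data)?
Yes, equivalent

Both queries return: [('Action',), ('Horror',), ('Sci-Fi',)]

Reason: Both get unique genres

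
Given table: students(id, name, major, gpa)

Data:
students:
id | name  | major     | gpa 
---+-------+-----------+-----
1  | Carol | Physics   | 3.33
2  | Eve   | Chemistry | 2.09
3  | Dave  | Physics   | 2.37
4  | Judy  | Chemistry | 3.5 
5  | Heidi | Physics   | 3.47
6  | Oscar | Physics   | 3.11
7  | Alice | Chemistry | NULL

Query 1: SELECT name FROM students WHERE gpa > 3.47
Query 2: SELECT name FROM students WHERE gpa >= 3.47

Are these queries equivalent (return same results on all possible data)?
No, not equivalent

Query 1 returns: [('Judy',)]
Query 2 returns: [('Judy',), ('Heidi',)]

Reason: > vs >= gives different results when gpa = 3.47 exists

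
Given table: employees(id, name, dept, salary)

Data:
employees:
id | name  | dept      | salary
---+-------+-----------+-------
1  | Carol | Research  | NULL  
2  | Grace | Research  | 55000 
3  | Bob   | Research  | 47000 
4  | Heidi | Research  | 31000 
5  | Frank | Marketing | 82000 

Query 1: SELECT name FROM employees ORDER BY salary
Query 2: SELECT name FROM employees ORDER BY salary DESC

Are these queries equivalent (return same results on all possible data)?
No, not equivalent

Query 1 returns: [('Carol',), ('Heidi',), ('Bob',), ('Grace',), ('Frank',)]
Query 2 returns: [('Frank',), ('Grace',), ('Bob',), ('Heidi',), ('Carol',)]

Reason: ASC vs DESC gives opposite ordering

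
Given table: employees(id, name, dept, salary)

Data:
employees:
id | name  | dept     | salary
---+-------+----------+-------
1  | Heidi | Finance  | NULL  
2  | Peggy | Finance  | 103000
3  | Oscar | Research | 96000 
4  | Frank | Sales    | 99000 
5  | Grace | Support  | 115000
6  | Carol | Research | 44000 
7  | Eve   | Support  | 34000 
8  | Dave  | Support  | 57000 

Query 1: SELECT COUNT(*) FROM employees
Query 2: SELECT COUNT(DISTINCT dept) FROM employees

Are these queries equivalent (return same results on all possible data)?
No, not equivalent

Query 1 returns: [(8,)]
Query 2 returns: [(4,)]

Reason: COUNT(*) counts rows, COUNT(DISTINCT dept) counts unique depts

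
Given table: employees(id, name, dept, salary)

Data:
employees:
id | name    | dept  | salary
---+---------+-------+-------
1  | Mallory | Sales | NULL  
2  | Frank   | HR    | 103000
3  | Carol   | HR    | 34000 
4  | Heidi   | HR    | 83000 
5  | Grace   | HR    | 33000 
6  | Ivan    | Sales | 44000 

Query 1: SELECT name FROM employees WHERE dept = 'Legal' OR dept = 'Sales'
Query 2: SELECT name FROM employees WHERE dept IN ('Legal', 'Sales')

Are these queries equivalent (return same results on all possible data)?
Yes, equivalent

Both queries return: [('Ivan',), ('Mallory',)]

Reason: OR vs IN are equivalent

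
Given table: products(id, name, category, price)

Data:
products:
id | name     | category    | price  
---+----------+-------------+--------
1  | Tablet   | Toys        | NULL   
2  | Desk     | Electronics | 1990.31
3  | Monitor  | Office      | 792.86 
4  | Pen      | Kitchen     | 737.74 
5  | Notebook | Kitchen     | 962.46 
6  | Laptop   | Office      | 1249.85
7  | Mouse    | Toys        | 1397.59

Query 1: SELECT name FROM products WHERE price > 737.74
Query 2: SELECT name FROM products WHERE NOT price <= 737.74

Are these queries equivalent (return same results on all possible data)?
Yes, equivalent

Both queries return: [('Desk',), ('Laptop',), ('Monitor',), ('Mouse',), ('Notebook',)]

Reason: Both filter price > 737.74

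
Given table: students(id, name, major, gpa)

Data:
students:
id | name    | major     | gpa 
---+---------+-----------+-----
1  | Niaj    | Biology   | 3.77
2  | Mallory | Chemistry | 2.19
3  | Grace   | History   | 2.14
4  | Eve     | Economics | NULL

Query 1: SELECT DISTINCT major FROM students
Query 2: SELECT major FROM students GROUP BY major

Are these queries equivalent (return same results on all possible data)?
Yes, equivalent

Both queries return: [('Biology',), ('Chemistry',), ('Economics',), ('History',)]

Reason: Both get unique majors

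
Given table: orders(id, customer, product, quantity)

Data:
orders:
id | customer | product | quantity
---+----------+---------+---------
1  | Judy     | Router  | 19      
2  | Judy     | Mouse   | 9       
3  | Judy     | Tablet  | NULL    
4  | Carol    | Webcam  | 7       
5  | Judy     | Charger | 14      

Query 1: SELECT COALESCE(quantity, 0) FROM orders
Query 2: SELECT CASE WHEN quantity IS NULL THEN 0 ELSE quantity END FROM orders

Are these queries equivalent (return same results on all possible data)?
Yes, equivalent

Both queries return: [(0,), (7,), (9,), (14,), (19,)]

Reason: COALESCE vs CASE for NULL handling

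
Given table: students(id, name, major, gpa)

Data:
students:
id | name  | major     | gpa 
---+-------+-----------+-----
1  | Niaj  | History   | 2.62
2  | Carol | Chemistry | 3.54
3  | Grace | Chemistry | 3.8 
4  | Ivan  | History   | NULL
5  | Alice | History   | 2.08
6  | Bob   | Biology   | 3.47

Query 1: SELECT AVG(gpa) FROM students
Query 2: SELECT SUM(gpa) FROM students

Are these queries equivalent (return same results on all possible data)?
No, not equivalent

Query 1 returns: [(3.102,)]
Query 2 returns: [(15.51,)]

Reason: AVG vs SUM give different aggregate values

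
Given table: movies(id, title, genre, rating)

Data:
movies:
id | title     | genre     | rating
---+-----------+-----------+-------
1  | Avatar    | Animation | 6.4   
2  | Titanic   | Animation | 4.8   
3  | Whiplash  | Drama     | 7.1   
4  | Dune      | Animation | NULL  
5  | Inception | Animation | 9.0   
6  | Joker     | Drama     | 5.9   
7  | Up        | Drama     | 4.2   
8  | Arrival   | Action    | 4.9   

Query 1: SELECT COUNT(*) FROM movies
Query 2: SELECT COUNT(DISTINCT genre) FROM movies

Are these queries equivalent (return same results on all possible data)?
No, not equivalent

Query 1 returns: [(8,)]
Query 2 returns: [(3,)]

Reason: COUNT(*) counts rows, COUNT(DISTINCT genre) counts unique genres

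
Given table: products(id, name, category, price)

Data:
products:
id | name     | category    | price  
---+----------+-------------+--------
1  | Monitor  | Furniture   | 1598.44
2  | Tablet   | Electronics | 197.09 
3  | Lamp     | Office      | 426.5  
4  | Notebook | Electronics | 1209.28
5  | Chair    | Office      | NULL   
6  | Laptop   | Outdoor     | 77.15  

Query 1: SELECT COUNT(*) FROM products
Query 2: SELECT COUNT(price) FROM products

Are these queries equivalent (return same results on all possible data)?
No, not equivalent

Query 1 returns: [(6,)]
Query 2 returns: [(5,)]

Reason: COUNT(*) includes NULLs, COUNT(column) excludes them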